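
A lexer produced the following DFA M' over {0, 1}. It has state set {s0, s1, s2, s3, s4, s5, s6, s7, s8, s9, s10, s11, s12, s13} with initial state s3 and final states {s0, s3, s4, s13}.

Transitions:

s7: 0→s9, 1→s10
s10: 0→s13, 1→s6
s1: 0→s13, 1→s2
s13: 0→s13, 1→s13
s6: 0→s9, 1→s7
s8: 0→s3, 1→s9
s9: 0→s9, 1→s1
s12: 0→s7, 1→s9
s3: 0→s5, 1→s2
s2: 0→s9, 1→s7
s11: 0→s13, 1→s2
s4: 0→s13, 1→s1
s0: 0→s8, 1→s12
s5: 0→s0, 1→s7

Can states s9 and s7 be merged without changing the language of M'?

Yes

States {s4,s11} cannot be reached from the start state, so discard them.
Initial partition by acceptance: {s0,s3,s13} | {s1,s2,s5,s6,s7,s8,s9,s10,s12}.
Refine {s0,s3,s13} on symbol 0: members go to different blocks, giving {s0,s3} and {s13}.
Split {s1,s2,s5,s6,s7,s8,s9,s10,s12} by δ(·,0) → {s2,s6,s7,s9,s12} and {s1,s10} and {s5,s8}.
Refine {s2,s6,s7,s9,s12} on symbol 1: members go to different blocks, giving {s2,s6,s12} and {s7,s9}.
No further refinement is possible. Final partition (6 blocks): {s0,s3} | {s2,s6,s12} | {s13} | {s1,s10} | {s5,s8} | {s7,s9}.
s9 and s7 lie in the same block of the stable partition, so they are equivalent — no string distinguishes them.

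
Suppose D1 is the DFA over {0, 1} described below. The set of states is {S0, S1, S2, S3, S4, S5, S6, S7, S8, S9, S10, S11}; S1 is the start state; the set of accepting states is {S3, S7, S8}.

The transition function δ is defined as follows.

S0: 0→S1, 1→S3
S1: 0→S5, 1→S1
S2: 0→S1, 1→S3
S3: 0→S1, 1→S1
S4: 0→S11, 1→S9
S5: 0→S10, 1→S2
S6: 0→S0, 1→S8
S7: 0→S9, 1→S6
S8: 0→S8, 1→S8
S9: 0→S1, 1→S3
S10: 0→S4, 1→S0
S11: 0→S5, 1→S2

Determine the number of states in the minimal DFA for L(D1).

4

Reachable states from the start: {S0,S1,S2,S3,S4,S5,S9,S10,S11}. Unreachable: {S6,S7,S8} — drop them.
Start with accepting vs non-accepting: {S3} | {S0,S1,S2,S4,S5,S9,S10,S11}.
Split {S0,S1,S2,S4,S5,S9,S10,S11} by δ(·,1) → {S1,S4,S5,S10,S11} and {S0,S2,S9}.
On input 1, block {S1,S4,S5,S10,S11} splits into {S4,S5,S10,S11} and {S1}.
Stable partition: {S3} | {S4,S5,S10,S11} | {S0,S2,S9} | {S1} — 4 equivalence classes.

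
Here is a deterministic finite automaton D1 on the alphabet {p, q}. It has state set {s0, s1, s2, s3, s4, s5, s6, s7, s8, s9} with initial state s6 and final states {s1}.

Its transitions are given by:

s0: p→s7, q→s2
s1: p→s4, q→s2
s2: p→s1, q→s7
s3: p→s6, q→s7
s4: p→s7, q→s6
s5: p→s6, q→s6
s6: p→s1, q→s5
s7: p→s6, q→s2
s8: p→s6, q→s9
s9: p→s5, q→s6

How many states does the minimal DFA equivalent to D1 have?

States {s0,s3,s8,s9} cannot be reached from the start state, so discard them.
Initial partition by acceptance: {s1} | {s2,s4,s5,s6,s7}.
Refine {s2,s4,s5,s6,s7} on symbol p: members go to different blocks, giving {s4,s5,s7} and {s2,s6}.
On input p, block {s4,s5,s7} splits into {s5,s7} and {s4}.
No further refinement is possible. Final partition (4 blocks): {s1} | {s5,s7} | {s2,s6} | {s4}.

4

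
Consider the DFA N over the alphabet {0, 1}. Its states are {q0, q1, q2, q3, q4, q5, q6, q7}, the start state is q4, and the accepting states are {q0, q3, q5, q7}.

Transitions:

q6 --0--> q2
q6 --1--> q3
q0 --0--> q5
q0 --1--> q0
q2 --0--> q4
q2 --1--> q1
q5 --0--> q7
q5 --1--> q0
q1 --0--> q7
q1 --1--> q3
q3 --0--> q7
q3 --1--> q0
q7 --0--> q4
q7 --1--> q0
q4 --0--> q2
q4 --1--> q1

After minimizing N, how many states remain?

5

Reachable states from the start: {q0,q1,q2,q3,q4,q5,q7}. Unreachable: {q6} — drop them.
Initial partition by acceptance: {q0,q3,q5,q7} | {q1,q2,q4}.
On input 0, block {q0,q3,q5,q7} splits into {q0,q3,q5} and {q7}.
On input 0, block {q0,q3,q5} splits into {q3,q5} and {q0}.
On input 0, block {q1,q2,q4} splits into {q2,q4} and {q1}.
Stable partition: {q3,q5} | {q2,q4} | {q7} | {q0} | {q1} — 5 equivalence classes.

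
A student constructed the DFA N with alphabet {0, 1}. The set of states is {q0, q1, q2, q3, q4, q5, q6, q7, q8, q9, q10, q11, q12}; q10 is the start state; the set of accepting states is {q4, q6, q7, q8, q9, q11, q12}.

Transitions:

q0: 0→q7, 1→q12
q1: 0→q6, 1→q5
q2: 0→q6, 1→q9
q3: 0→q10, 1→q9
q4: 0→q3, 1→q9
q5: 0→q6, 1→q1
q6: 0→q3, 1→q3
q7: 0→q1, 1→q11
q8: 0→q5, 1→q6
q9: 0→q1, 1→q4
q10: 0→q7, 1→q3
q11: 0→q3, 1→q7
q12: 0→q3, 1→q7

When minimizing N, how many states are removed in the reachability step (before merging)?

BFS from q10 reaches {q1, q3, q4, q5, q6, q7, q9, q10, q11}; the 4 state(s) q0, q2, q8, q12 are never visited.

4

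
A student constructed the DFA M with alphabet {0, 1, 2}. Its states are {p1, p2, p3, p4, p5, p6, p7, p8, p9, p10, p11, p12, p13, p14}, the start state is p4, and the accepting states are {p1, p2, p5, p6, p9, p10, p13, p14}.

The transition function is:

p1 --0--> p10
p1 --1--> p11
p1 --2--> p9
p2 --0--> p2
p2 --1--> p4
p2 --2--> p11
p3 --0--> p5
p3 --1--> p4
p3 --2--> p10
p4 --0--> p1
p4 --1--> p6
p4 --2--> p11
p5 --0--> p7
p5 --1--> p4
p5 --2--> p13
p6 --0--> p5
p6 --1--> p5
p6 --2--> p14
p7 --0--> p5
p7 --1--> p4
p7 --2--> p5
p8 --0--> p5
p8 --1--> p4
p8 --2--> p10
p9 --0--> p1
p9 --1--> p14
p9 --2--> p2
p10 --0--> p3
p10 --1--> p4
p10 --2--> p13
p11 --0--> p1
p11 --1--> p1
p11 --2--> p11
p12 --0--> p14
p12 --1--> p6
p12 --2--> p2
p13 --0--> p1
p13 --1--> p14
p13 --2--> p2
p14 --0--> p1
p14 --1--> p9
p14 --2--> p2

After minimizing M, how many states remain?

Reachable states from the start: {p1,p2,p3,p4,p5,p6,p7,p9,p10,p11,p13,p14}. Unreachable: {p8,p12} — drop them.
Initial partition by acceptance: {p1,p2,p5,p6,p9,p10,p13,p14} | {p3,p4,p7,p11}.
On input 0, block {p1,p2,p5,p6,p9,p10,p13,p14} splits into {p1,p2,p6,p9,p13,p14} and {p5,p10}.
Refine {p1,p2,p6,p9,p13,p14} on symbol 0: members go to different blocks, giving {p2,p9,p13,p14} and {p1,p6}.
On input 0, block {p2,p9,p13,p14} splits into {p9,p13,p14} and {p2}.
On input 0, block {p3,p4,p7,p11} splits into {p3,p7} and {p4,p11}.
Refine {p1,p6} on symbol 1: members go to different blocks, giving {p1} and {p6}.
On input 1, block {p4,p11} splits into {p4} and {p11}.
No further refinement is possible. Final partition (8 blocks): {p9,p13,p14} | {p3,p7} | {p5,p10} | {p1} | {p2} | {p4} | {p6} | {p11}.

8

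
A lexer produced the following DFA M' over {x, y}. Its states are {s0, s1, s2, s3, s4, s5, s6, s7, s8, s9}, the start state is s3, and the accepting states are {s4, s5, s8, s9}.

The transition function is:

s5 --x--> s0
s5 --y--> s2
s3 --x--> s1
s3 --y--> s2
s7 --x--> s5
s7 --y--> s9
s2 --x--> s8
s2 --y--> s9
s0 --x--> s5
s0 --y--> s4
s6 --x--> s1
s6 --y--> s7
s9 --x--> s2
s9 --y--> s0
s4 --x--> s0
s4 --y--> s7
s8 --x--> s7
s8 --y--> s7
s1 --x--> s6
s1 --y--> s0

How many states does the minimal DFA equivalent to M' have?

Every state is reachable, so we keep all 10.
Initial partition by acceptance: {s4,s5,s8,s9} | {s0,s1,s2,s3,s6,s7}.
Split {s0,s1,s2,s3,s6,s7} by δ(·,x) → {s0,s2,s7} and {s1,s3,s6}.
Stable partition: {s4,s5,s8,s9} | {s0,s2,s7} | {s1,s3,s6} — 3 equivalence classes.

3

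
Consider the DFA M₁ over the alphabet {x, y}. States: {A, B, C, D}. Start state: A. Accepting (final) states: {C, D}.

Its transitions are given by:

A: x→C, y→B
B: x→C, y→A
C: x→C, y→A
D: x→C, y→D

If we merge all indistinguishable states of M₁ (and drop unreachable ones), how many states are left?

2

States {D} cannot be reached from the start state, so discard them.
Start with accepting vs non-accepting: {C} | {A,B}.
No further refinement is possible. Final partition (2 blocks): {C} | {A,B}.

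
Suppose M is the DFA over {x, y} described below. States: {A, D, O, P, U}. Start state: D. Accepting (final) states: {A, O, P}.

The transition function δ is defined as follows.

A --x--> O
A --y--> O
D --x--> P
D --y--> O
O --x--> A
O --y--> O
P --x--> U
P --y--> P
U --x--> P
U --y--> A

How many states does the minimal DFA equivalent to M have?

3

All states are reachable from the start state.
P0 = {A,O,P} | {D,U}.
On input x, block {A,O,P} splits into {A,O} and {P}.
Stable partition: {A,O} | {D,U} | {P} — 3 equivalence classes.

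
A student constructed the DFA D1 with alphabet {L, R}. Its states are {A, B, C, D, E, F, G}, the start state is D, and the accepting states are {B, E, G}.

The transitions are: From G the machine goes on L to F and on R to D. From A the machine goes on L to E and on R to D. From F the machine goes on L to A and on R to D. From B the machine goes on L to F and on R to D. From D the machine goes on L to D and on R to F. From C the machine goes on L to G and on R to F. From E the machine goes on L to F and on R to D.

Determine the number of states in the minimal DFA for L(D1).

Reachable states from the start: {A,D,E,F}. Unreachable: {B,C,G} — drop them.
P0 = {E} | {A,D,F}.
On input L, block {A,D,F} splits into {D,F} and {A}.
Split {D,F} by δ(·,L) → {D} and {F}.
No further refinement is possible. Final partition (4 blocks): {E} | {D} | {A} | {F}.

4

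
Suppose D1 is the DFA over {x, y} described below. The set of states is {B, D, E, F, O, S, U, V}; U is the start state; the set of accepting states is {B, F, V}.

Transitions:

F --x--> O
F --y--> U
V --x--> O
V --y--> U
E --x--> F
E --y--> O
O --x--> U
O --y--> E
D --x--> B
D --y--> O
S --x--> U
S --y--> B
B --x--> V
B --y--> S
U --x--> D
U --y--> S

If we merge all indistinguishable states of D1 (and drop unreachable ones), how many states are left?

Initial partition by acceptance: {B,F,V} | {D,E,O,S,U}.
Split {B,F,V} by δ(·,x) → {F,V} and {B}.
Split {D,E,O,S,U} by δ(·,x) → {O,S,U} and {D} and {E}.
Split {O,S,U} by δ(·,x) → {O,S} and {U}.
Refine {O,S} on symbol y: members go to different blocks, giving {S} and {O}.
No further refinement is possible. Final partition (7 blocks): {F,V} | {S} | {B} | {D} | {E} | {U} | {O}.

7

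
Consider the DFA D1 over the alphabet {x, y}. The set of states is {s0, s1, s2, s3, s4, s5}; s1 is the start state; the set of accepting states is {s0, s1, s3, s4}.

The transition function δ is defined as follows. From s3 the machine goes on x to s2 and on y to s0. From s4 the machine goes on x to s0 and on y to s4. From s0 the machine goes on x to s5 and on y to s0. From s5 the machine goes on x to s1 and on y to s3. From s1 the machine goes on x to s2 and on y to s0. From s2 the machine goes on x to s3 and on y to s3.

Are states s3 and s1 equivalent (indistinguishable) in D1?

Reachable states from the start: {s0,s1,s2,s3,s5}. Unreachable: {s4} — drop them.
Start with accepting vs non-accepting: {s0,s1,s3} | {s2,s5}.
Stable partition: {s0,s1,s3} | {s2,s5} — 2 equivalence classes.
s3 and s1 lie in the same block of the stable partition, so they are equivalent — no string distinguishes them.

Yes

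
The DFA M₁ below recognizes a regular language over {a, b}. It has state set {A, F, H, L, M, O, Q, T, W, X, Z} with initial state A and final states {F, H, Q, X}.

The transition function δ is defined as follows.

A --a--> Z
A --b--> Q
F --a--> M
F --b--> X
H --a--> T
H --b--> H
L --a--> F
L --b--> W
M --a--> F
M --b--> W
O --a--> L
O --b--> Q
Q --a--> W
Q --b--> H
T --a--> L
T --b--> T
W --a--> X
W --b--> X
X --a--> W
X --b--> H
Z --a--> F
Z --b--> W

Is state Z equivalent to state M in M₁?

First remove the unreachable states {O}; 10 states remain.
Initial partition by acceptance: {F,H,Q,X} | {A,L,M,T,W,Z}.
On input a, block {A,L,M,T,W,Z} splits into {L,M,W,Z} and {A,T}.
Refine {F,H,Q,X} on symbol a: members go to different blocks, giving {F,Q,X} and {H}.
Split {F,Q,X} by δ(·,b) → {Q,X} and {F}.
Refine {L,M,W,Z} on symbol a: members go to different blocks, giving {L,M,Z} and {W}.
Refine {A,T} on symbol b: members go to different blocks, giving {A} and {T}.
No further refinement is possible. Final partition (7 blocks): {Q,X} | {L,M,Z} | {A} | {H} | {F} | {W} | {T}.
Z and M lie in the same block of the stable partition, so they are equivalent — no string distinguishes them.

Yes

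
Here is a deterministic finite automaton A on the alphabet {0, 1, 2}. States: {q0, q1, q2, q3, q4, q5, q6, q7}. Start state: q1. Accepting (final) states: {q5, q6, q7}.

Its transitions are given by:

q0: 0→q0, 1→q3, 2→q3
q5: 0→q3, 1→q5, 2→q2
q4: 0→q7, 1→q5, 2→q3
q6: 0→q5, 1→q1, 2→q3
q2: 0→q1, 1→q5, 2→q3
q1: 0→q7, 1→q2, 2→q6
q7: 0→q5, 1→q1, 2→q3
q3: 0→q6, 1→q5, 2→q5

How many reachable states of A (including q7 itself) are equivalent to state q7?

First remove the unreachable states {q0,q4}; 6 states remain.
P0 = {q5,q6,q7} | {q1,q2,q3}.
Refine {q5,q6,q7} on symbol 0: members go to different blocks, giving {q6,q7} and {q5}.
Refine {q1,q2,q3} on symbol 0: members go to different blocks, giving {q1,q3} and {q2}.
On input 1, block {q1,q3} splits into {q1} and {q3}.
Stable partition: {q6,q7} | {q1} | {q5} | {q2} | {q3} — 5 equivalence classes.
The equivalence class containing q7 is {q6,q7}, of size 2.

2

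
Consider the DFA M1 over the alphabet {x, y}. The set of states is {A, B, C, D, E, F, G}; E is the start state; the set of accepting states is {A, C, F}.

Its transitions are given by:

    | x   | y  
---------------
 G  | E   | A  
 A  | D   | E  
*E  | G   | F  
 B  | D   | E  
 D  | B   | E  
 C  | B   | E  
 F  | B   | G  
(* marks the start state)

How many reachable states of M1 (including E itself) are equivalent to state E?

First remove the unreachable states {C}; 6 states remain.
Start with accepting vs non-accepting: {A,F} | {B,D,E,G}.
Refine {B,D,E,G} on symbol y: members go to different blocks, giving {B,D} and {E,G}.
Stable partition: {A,F} | {B,D} | {E,G} — 3 equivalence classes.
The equivalence class containing E is {E,G}, of size 2.

2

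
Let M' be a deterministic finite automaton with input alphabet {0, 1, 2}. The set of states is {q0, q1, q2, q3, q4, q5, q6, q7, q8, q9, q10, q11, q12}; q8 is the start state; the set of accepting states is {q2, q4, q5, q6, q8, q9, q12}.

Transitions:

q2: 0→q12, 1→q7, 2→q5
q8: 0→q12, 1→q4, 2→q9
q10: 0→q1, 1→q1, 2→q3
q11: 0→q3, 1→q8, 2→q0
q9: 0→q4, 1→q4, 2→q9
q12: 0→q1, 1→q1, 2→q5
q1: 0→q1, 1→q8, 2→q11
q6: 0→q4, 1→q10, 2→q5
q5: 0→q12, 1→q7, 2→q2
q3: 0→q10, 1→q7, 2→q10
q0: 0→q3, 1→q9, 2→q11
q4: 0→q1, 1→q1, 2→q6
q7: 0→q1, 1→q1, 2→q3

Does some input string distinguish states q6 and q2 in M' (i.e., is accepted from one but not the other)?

All states are reachable from the start state.
Initial partition by acceptance: {q2,q4,q5,q6,q8,q9,q12} | {q0,q1,q3,q7,q10,q11}.
Split {q2,q4,q5,q6,q8,q9,q12} by δ(·,0) → {q2,q5,q6,q8,q9} and {q4,q12}.
Split {q2,q5,q6,q8,q9} by δ(·,1) → {q2,q5,q6} and {q8,q9}.
Refine {q0,q1,q3,q7,q10,q11} on symbol 1: members go to different blocks, giving {q0,q1,q11} and {q3,q7,q10}.
On input 0, block {q0,q1,q11} splits into {q0,q11} and {q1}.
Refine {q3,q7,q10} on symbol 0: members go to different blocks, giving {q7,q10} and {q3}.
The partition is now stable with 7 blocks: {q2,q5,q6} | {q0,q11} | {q4,q12} | {q8,q9} | {q7,q10} | {q1} | {q3}.
q6 and q2 lie in the same block of the stable partition, so they are equivalent — no string distinguishes them.

No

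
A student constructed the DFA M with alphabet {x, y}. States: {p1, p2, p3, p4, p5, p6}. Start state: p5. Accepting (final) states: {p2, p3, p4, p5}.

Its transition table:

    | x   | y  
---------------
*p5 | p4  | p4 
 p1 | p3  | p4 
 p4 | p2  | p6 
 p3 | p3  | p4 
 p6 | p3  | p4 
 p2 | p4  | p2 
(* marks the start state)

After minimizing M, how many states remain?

5

Reachable states from the start: {p2,p3,p4,p5,p6}. Unreachable: {p1} — drop them.
Initial partition by acceptance: {p2,p3,p4,p5} | {p6}.
Split {p2,p3,p4,p5} by δ(·,y) → {p2,p3,p5} and {p4}.
Split {p2,p3,p5} by δ(·,x) → {p2,p5} and {p3}.
Split {p2,p5} by δ(·,y) → {p2} and {p5}.
The partition is now stable with 5 blocks: {p2} | {p6} | {p4} | {p3} | {p5}.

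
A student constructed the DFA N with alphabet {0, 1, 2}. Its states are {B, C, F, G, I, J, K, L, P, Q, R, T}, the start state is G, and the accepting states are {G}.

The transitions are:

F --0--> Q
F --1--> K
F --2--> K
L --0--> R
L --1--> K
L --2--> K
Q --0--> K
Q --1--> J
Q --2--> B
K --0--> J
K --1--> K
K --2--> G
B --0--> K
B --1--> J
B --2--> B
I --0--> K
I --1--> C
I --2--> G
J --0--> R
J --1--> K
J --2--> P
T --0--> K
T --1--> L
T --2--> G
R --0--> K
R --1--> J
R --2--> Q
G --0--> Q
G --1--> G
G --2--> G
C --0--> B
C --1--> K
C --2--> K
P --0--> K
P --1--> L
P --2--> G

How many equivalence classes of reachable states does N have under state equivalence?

6

First remove the unreachable states {C,F,I,T}; 8 states remain.
Start with accepting vs non-accepting: {G} | {B,J,K,L,P,Q,R}.
On input 2, block {B,J,K,L,P,Q,R} splits into {B,J,L,Q,R} and {K,P}.
Refine {B,J,L,Q,R} on symbol 0: members go to different blocks, giving {B,Q,R} and {J,L}.
Split {K,P} by δ(·,0) → {K} and {P}.
On input 2, block {J,L} splits into {L} and {J}.
No further refinement is possible. Final partition (6 blocks): {G} | {B,Q,R} | {K} | {L} | {P} | {J}.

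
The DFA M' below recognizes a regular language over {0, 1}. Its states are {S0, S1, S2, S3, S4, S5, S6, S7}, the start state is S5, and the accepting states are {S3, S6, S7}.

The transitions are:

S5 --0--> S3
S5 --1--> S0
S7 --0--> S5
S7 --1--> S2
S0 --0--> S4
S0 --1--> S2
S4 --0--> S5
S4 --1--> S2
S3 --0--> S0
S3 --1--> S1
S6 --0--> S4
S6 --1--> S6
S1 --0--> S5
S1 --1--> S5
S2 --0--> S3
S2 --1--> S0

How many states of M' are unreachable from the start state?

2

Starting at S5 and following transitions, the reachable set is {S0, S1, S2, S3, S4, S5}. That leaves S6, S7 unreachable — 2 in total.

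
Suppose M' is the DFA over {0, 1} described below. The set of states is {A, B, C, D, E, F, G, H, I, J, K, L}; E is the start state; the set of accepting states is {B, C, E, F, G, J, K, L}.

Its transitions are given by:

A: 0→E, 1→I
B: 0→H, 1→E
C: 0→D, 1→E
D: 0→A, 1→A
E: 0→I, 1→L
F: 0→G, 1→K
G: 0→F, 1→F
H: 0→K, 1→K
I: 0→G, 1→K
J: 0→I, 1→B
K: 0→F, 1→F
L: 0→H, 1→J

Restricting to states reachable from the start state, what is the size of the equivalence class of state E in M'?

4

States {A,C,D} cannot be reached from the start state, so discard them.
P0 = {B,E,F,G,J,K,L} | {H,I}.
Refine {B,E,F,G,J,K,L} on symbol 0: members go to different blocks, giving {B,E,J,L} and {F,G,K}.
The partition is now stable with 3 blocks: {B,E,J,L} | {H,I} | {F,G,K}.
The equivalence class containing E is {B,E,J,L}, of size 4.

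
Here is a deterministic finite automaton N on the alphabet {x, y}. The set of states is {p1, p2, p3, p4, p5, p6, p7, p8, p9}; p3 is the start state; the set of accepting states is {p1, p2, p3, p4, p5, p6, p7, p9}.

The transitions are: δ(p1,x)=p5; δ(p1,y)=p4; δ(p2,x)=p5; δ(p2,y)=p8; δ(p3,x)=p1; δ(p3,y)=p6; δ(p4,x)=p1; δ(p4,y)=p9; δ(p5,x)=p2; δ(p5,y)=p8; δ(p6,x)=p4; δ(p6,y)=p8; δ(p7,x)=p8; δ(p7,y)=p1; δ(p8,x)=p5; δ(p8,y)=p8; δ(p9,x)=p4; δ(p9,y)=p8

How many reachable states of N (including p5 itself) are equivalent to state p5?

2

States {p7} cannot be reached from the start state, so discard them.
Initial partition by acceptance: {p1,p2,p3,p4,p5,p6,p9} | {p8}.
Refine {p1,p2,p3,p4,p5,p6,p9} on symbol y: members go to different blocks, giving {p2,p5,p6,p9} and {p1,p3,p4}.
Split {p2,p5,p6,p9} by δ(·,x) → {p2,p5} and {p6,p9}.
Refine {p1,p3,p4} on symbol x: members go to different blocks, giving {p3,p4} and {p1}.
The partition is now stable with 5 blocks: {p2,p5} | {p8} | {p3,p4} | {p6,p9} | {p1}.
The equivalence class containing p5 is {p2,p5}, of size 2.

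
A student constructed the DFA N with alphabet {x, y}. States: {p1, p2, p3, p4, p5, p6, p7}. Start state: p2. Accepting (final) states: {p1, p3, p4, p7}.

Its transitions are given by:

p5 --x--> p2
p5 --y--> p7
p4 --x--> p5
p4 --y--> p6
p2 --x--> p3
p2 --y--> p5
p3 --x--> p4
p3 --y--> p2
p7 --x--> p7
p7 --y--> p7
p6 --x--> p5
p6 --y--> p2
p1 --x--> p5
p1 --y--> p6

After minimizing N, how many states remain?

Reachable states from the start: {p2,p3,p4,p5,p6,p7}. Unreachable: {p1} — drop them.
Initial partition by acceptance: {p3,p4,p7} | {p2,p5,p6}.
Split {p3,p4,p7} by δ(·,x) → {p3,p7} and {p4}.
On input x, block {p3,p7} splits into {p3} and {p7}.
On input x, block {p2,p5,p6} splits into {p5,p6} and {p2}.
Split {p5,p6} by δ(·,x) → {p5} and {p6}.
The partition is now stable with 6 blocks: {p3} | {p5} | {p4} | {p7} | {p2} | {p6}.

6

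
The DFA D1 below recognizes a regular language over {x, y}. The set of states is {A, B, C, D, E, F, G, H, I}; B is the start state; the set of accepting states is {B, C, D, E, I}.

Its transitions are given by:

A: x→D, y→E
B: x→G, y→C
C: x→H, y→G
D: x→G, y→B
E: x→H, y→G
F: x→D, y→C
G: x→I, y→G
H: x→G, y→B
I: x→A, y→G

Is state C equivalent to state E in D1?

Reachable states from the start: {A,B,C,D,E,G,H,I}. Unreachable: {F} — drop them.
Start with accepting vs non-accepting: {B,C,D,E,I} | {A,G,H}.
Split {B,C,D,E,I} by δ(·,y) → {C,E,I} and {B,D}.
On input x, block {A,G,H} splits into {A} and {G} and {H}.
On input x, block {C,E,I} splits into {C,E} and {I}.
Split {B,D} by δ(·,y) → {B} and {D}.
The partition is now stable with 7 blocks: {C,E} | {A} | {B} | {G} | {H} | {I} | {D}.
C and E lie in the same block of the stable partition, so they are equivalent — no string distinguishes them.

Yes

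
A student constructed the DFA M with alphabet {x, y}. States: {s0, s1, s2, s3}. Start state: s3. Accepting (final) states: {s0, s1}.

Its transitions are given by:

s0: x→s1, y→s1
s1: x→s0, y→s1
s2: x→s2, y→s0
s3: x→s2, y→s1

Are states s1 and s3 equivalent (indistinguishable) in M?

P0 = {s0,s1} | {s2,s3}.
Stable partition: {s0,s1} | {s2,s3} — 2 equivalence classes.
s1 and s3 end up in different blocks, so they are distinguishable. For instance, the string 'ε' is accepted from only s1.

No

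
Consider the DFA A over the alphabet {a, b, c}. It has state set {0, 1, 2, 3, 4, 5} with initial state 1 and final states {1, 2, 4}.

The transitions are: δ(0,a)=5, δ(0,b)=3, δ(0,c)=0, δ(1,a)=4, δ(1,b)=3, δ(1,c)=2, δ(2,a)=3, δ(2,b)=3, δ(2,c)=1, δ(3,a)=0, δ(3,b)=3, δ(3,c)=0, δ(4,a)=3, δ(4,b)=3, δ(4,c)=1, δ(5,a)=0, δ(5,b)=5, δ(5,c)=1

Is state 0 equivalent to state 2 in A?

All states are reachable from the start state.
P0 = {1,2,4} | {0,3,5}.
On input a, block {1,2,4} splits into {2,4} and {1}.
Split {0,3,5} by δ(·,c) → {0,3} and {5}.
On input a, block {0,3} splits into {0} and {3}.
No further refinement is possible. Final partition (5 blocks): {2,4} | {0} | {1} | {5} | {3}.
0 and 2 end up in different blocks, so they are distinguishable. For instance, the string 'ε' is accepted from only 2.

No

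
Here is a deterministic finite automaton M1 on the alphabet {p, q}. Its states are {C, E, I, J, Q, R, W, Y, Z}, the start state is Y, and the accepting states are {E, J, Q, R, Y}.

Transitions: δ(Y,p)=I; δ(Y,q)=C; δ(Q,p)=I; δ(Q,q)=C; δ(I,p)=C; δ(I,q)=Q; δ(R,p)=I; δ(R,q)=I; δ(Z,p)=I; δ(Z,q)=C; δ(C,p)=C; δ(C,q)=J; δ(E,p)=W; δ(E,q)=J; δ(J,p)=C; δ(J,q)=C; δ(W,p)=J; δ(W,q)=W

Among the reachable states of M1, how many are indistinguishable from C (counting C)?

First remove the unreachable states {E,R,W,Z}; 5 states remain.
Start with accepting vs non-accepting: {J,Q,Y} | {C,I}.
The partition is now stable with 2 blocks: {J,Q,Y} | {C,I}.
The equivalence class containing C is {C,I}, of size 2.

2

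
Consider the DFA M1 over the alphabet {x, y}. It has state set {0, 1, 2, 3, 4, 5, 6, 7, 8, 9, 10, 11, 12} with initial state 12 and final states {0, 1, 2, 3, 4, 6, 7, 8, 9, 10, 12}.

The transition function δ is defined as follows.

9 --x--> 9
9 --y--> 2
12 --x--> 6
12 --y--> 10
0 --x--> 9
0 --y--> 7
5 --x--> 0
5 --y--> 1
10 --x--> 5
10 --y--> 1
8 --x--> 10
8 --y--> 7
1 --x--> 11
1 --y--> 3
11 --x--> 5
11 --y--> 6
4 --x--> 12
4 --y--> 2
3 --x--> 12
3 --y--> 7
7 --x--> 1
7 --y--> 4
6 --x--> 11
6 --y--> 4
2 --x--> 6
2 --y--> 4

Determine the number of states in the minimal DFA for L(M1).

First remove the unreachable states {8}; 12 states remain.
Initial partition by acceptance: {0,1,2,3,4,6,7,9,10,12} | {5,11}.
On input x, block {0,1,2,3,4,6,7,9,10,12} splits into {0,2,3,4,7,9,12} and {1,6,10}.
On input x, block {0,2,3,4,7,9,12} splits into {0,3,4,9} and {2,7,12}.
Refine {0,3,4,9} on symbol x: members go to different blocks, giving {0,9} and {3,4}.
Split {5,11} by δ(·,x) → {5} and {11}.
Split {1,6,10} by δ(·,x) → {1,6} and {10}.
On input y, block {2,7,12} splits into {2,7} and {12}.
Stable partition: {0,9} | {5} | {1,6} | {2,7} | {3,4} | {11} | {10} | {12} — 8 equivalence classes.

8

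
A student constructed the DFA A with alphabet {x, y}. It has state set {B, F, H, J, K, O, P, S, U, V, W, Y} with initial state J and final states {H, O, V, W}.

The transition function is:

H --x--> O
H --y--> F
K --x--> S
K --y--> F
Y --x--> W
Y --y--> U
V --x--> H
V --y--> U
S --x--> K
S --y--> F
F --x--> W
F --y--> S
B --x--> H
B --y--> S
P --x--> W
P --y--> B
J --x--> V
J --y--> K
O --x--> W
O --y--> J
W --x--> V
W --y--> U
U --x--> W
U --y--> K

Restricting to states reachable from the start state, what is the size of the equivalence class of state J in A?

3

States {B,P,Y} cannot be reached from the start state, so discard them.
Start with accepting vs non-accepting: {H,O,V,W} | {F,J,K,S,U}.
On input x, block {F,J,K,S,U} splits into {F,J,U} and {K,S}.
The partition is now stable with 3 blocks: {H,O,V,W} | {F,J,U} | {K,S}.
The equivalence class containing J is {F,J,U}, of size 3.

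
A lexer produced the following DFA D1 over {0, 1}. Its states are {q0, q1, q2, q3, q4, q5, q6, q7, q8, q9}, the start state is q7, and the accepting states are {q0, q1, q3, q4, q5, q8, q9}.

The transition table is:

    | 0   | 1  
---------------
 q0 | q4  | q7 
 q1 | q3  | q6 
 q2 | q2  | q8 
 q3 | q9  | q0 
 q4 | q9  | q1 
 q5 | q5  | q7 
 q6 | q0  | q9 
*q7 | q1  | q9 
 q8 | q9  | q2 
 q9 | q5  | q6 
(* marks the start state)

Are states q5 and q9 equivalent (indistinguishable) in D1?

Yes

Reachable states from the start: {q0,q1,q3,q4,q5,q6,q7,q9}. Unreachable: {q2,q8} — drop them.
P0 = {q0,q1,q3,q4,q5,q9} | {q6,q7}.
On input 1, block {q0,q1,q3,q4,q5,q9} splits into {q0,q1,q5,q9} and {q3,q4}.
On input 0, block {q0,q1,q5,q9} splits into {q0,q1} and {q5,q9}.
The partition is now stable with 4 blocks: {q0,q1} | {q6,q7} | {q3,q4} | {q5,q9}.
q5 and q9 lie in the same block of the stable partition, so they are equivalent — no string distinguishes them.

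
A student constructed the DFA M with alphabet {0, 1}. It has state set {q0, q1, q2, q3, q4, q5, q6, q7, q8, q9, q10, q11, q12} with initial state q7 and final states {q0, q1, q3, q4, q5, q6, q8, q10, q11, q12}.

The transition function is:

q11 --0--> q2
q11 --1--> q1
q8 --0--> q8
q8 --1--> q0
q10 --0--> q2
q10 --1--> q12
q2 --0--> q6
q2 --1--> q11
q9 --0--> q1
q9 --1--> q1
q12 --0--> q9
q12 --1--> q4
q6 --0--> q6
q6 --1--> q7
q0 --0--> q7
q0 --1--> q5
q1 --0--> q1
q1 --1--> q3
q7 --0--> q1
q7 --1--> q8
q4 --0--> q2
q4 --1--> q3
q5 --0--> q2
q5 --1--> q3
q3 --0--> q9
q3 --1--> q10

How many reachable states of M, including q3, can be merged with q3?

3

All states are reachable from the start state.
Start with accepting vs non-accepting: {q0,q1,q3,q4,q5,q6,q8,q10,q11,q12} | {q2,q7,q9}.
Split {q0,q1,q3,q4,q5,q6,q8,q10,q11,q12} by δ(·,0) → {q0,q3,q4,q5,q10,q11,q12} and {q1,q6,q8}.
Split {q0,q3,q4,q5,q10,q11,q12} by δ(·,1) → {q0,q3,q4,q5,q10,q12} and {q11}.
Refine {q2,q7,q9} on symbol 1: members go to different blocks, giving {q7,q9} and {q2}.
On input 0, block {q0,q3,q4,q5,q10,q12} splits into {q0,q3,q12} and {q4,q5,q10}.
Refine {q1,q6,q8} on symbol 1: members go to different blocks, giving {q1,q8} and {q6}.
The partition is now stable with 7 blocks: {q0,q3,q12} | {q7,q9} | {q1,q8} | {q11} | {q2} | {q4,q5,q10} | {q6}.
State q3 belongs to the block {q0,q3,q12}, which has 3 states.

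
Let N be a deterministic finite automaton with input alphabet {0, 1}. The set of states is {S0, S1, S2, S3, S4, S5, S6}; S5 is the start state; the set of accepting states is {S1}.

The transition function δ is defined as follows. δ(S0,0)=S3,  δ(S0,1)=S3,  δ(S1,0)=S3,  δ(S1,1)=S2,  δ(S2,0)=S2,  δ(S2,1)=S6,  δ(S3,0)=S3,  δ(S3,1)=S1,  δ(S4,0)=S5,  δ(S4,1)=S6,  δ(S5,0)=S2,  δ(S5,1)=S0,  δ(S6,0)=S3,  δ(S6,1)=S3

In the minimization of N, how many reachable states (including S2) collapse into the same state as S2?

2

States {S4} cannot be reached from the start state, so discard them.
Initial partition by acceptance: {S1} | {S0,S2,S3,S5,S6}.
Refine {S0,S2,S3,S5,S6} on symbol 1: members go to different blocks, giving {S0,S2,S5,S6} and {S3}.
Refine {S0,S2,S5,S6} on symbol 0: members go to different blocks, giving {S0,S6} and {S2,S5}.
Stable partition: {S1} | {S0,S6} | {S3} | {S2,S5} — 4 equivalence classes.
State S2 belongs to the block {S2,S5}, which has 2 states.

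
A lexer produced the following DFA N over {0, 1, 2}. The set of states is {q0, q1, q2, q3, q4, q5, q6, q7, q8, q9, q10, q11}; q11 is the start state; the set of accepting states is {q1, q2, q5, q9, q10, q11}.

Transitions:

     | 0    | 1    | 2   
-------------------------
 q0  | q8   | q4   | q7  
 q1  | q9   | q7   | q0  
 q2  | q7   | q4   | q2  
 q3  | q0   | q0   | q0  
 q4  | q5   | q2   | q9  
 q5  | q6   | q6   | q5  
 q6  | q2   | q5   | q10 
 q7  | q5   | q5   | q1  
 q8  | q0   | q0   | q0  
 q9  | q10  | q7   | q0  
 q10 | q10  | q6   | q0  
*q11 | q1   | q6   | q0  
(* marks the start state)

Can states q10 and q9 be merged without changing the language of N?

Yes

States {q3} cannot be reached from the start state, so discard them.
Start with accepting vs non-accepting: {q1,q2,q5,q9,q10,q11} | {q0,q4,q6,q7,q8}.
Split {q1,q2,q5,q9,q10,q11} by δ(·,0) → {q1,q9,q10,q11} and {q2,q5}.
On input 0, block {q0,q4,q6,q7,q8} splits into {q4,q6,q7} and {q0,q8}.
Refine {q0,q8} on symbol 1: members go to different blocks, giving {q0} and {q8}.
The partition is now stable with 5 blocks: {q1,q9,q10,q11} | {q4,q6,q7} | {q2,q5} | {q0} | {q8}.
q10 and q9 lie in the same block of the stable partition, so they are equivalent — no string distinguishes them.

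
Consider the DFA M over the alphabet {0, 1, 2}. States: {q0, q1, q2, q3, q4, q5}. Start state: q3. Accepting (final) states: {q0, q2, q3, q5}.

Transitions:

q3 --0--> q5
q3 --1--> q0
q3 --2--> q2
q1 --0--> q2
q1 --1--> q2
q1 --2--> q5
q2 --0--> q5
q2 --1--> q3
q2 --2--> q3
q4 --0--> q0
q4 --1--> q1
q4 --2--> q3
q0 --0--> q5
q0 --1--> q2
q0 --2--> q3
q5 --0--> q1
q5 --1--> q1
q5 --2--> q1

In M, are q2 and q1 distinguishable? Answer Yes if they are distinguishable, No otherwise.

Yes

Reachable states from the start: {q0,q1,q2,q3,q5}. Unreachable: {q4} — drop them.
Initial partition by acceptance: {q0,q2,q3,q5} | {q1}.
Split {q0,q2,q3,q5} by δ(·,0) → {q0,q2,q3} and {q5}.
No further refinement is possible. Final partition (3 blocks): {q0,q2,q3} | {q1} | {q5}.
q2 and q1 end up in different blocks, so they are distinguishable. For instance, the string 'ε' is accepted from only q2.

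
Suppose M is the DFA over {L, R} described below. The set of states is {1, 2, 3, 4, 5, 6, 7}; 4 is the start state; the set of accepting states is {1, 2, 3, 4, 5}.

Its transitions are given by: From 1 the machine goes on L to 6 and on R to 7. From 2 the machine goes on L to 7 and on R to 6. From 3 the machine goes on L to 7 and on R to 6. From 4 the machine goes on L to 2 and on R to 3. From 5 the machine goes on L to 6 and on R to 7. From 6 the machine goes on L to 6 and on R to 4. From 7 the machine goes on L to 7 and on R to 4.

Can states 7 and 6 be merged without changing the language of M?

Yes

Reachable states from the start: {2,3,4,6,7}. Unreachable: {1,5} — drop them.
Start with accepting vs non-accepting: {2,3,4} | {6,7}.
Refine {2,3,4} on symbol L: members go to different blocks, giving {2,3} and {4}.
No further refinement is possible. Final partition (3 blocks): {2,3} | {6,7} | {4}.
7 and 6 lie in the same block of the stable partition, so they are equivalent — no string distinguishes them.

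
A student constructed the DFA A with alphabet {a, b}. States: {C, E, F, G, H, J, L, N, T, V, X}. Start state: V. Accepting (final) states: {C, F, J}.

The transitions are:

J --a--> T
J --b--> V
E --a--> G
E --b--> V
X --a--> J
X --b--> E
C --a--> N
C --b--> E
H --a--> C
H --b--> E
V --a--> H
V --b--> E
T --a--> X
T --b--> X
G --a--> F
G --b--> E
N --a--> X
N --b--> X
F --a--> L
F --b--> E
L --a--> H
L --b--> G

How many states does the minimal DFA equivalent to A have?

All states are reachable from the start state.
Initial partition by acceptance: {C,F,J} | {E,G,H,L,N,T,V,X}.
Split {E,G,H,L,N,T,V,X} by δ(·,a) → {E,L,N,T,V} and {G,H,X}.
Refine {E,L,N,T,V} on symbol b: members go to different blocks, giving {L,N,T} and {E,V}.
Stable partition: {C,F,J} | {L,N,T} | {G,H,X} | {E,V} — 4 equivalence classes.

4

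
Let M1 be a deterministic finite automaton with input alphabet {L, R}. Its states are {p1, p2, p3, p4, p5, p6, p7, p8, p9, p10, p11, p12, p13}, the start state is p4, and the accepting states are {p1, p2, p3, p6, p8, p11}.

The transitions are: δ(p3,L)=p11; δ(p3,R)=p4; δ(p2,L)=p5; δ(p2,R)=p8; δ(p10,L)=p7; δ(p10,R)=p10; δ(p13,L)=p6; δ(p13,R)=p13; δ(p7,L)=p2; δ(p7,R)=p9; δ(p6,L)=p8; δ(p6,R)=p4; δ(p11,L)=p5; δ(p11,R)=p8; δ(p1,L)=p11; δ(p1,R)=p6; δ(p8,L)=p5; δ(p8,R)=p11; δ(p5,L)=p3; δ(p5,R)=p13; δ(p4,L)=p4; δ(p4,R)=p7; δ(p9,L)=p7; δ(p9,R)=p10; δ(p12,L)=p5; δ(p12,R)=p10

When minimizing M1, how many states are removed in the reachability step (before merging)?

2

No path from p4 leads to p1, p12; the other 11 states are all reachable.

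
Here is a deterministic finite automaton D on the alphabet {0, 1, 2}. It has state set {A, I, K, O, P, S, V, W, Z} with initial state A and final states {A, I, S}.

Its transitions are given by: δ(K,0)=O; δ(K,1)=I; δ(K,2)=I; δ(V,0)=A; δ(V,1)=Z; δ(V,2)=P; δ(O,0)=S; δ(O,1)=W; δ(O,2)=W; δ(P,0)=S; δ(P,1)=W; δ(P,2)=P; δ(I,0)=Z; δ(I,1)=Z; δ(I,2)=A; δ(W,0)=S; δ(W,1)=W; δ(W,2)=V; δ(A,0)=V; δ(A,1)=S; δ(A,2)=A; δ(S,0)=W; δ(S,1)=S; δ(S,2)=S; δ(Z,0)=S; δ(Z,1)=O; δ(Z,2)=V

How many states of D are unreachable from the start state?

No path from A leads to I, K; the other 7 states are all reachable.

2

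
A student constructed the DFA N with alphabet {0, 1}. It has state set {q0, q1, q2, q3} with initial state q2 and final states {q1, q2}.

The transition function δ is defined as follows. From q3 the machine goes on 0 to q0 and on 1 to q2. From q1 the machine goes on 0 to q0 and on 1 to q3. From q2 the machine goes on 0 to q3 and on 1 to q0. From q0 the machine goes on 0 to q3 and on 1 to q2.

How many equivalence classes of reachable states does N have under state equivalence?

2

Reachable states from the start: {q0,q2,q3}. Unreachable: {q1} — drop them.
P0 = {q2} | {q0,q3}.
Stable partition: {q2} | {q0,q3} — 2 equivalence classes.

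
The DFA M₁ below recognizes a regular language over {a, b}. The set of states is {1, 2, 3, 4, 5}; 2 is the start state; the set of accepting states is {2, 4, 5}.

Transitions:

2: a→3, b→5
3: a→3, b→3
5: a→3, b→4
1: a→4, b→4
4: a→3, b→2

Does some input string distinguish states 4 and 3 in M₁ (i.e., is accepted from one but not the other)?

Reachable states from the start: {2,3,4,5}. Unreachable: {1} — drop them.
P0 = {2,4,5} | {3}.
Stable partition: {2,4,5} | {3} — 2 equivalence classes.
4 and 3 end up in different blocks, so they are distinguishable. For instance, the string 'ε' is accepted from only 4.

Yes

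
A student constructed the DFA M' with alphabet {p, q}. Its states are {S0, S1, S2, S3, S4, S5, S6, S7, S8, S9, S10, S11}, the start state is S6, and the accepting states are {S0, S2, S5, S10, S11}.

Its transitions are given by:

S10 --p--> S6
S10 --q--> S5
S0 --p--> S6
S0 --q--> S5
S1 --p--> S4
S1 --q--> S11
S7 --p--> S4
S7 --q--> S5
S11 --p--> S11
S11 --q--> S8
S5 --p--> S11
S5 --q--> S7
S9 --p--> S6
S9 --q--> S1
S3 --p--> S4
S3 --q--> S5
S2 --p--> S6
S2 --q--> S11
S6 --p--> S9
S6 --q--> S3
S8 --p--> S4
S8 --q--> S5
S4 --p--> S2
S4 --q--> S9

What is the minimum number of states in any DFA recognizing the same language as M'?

5

States {S0,S10} cannot be reached from the start state, so discard them.
Initial partition by acceptance: {S2,S5,S11} | {S1,S3,S4,S6,S7,S8,S9}.
Refine {S2,S5,S11} on symbol p: members go to different blocks, giving {S5,S11} and {S2}.
On input p, block {S1,S3,S4,S6,S7,S8,S9} splits into {S1,S3,S6,S7,S8,S9} and {S4}.
Refine {S1,S3,S6,S7,S8,S9} on symbol p: members go to different blocks, giving {S1,S3,S7,S8} and {S6,S9}.
The partition is now stable with 5 blocks: {S5,S11} | {S1,S3,S7,S8} | {S2} | {S4} | {S6,S9}.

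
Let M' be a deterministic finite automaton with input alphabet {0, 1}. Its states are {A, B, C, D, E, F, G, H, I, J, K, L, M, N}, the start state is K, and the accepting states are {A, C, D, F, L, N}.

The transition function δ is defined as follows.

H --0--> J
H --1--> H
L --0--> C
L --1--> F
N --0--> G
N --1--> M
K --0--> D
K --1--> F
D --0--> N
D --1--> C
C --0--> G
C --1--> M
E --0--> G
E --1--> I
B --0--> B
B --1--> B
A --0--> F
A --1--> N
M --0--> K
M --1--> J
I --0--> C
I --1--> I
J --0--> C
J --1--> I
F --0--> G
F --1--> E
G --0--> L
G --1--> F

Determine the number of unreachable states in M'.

3

No path from K leads to A, B, H; the other 11 states are all reachable.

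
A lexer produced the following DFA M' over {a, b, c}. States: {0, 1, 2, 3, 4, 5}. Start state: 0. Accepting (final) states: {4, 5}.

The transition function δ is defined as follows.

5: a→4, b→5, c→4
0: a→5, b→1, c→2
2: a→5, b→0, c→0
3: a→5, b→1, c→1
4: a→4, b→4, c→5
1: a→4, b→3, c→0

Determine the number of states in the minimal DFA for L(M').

All states are reachable from the start state.
Initial partition by acceptance: {4,5} | {0,1,2,3}.
No further refinement is possible. Final partition (2 blocks): {4,5} | {0,1,2,3}.

2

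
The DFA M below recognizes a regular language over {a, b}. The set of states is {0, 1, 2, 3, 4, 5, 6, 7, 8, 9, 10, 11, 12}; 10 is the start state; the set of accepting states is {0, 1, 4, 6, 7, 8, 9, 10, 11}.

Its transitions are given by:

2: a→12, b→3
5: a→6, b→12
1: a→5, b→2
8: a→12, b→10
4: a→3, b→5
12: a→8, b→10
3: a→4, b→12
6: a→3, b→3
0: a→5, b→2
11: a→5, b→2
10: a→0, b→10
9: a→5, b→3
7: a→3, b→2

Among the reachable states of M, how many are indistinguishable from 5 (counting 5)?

2

Reachable states from the start: {0,2,3,4,5,6,8,10,12}. Unreachable: {1,7,9,11} — drop them.
Start with accepting vs non-accepting: {0,4,6,8,10} | {2,3,5,12}.
On input a, block {0,4,6,8,10} splits into {0,4,6,8} and {10}.
On input b, block {0,4,6,8} splits into {0,4,6} and {8}.
On input a, block {2,3,5,12} splits into {3,5} and {2} and {12}.
On input b, block {0,4,6} splits into {4,6} and {0}.
Stable partition: {4,6} | {3,5} | {10} | {8} | {2} | {12} | {0} — 7 equivalence classes.
The equivalence class containing 5 is {3,5}, of size 2.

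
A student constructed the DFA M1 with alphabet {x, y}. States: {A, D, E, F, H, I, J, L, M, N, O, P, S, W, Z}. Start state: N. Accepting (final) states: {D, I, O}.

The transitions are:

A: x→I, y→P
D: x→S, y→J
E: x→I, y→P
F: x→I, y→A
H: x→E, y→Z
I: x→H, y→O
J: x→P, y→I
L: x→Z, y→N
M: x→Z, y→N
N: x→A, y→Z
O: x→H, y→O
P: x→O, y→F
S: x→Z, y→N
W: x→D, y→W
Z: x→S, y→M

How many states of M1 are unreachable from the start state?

4

BFS from N reaches {A, E, F, H, I, M, N, O, P, S, Z}; the 4 state(s) D, J, L, W are never visited.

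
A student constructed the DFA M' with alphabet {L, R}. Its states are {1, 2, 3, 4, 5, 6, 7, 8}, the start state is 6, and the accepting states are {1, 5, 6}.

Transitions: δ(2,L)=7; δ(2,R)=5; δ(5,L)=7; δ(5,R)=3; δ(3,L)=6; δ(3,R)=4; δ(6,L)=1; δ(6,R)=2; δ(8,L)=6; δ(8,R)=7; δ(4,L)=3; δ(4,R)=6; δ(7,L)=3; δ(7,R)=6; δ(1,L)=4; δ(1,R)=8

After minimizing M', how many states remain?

All states are reachable from the start state.
Start with accepting vs non-accepting: {1,5,6} | {2,3,4,7,8}.
Refine {1,5,6} on symbol L: members go to different blocks, giving {1,5} and {6}.
Split {2,3,4,7,8} by δ(·,L) → {2,4,7} and {3,8}.
Split {2,4,7} by δ(·,L) → {4,7} and {2}.
Stable partition: {1,5} | {4,7} | {6} | {3,8} | {2} — 5 equivalence classes.

5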